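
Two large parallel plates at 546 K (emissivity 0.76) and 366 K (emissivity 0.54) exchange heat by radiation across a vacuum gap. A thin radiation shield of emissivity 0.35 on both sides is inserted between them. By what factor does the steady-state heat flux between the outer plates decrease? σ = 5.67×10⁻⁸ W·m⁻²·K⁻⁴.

factor ≈ 3.17

Without shield: q₀ = σΔ(T⁴)/(1/ε₁+1/ε₂−1) with denominator 2.168.
With shield the two gaps are in series; the resistances add: (1/ε₁+1/ε_s−1)+(1/ε_s+1/ε₂−1) = 3.173+3.709 = 6.882.
Heat-flux ratio q₀/q = 6.882/2.168.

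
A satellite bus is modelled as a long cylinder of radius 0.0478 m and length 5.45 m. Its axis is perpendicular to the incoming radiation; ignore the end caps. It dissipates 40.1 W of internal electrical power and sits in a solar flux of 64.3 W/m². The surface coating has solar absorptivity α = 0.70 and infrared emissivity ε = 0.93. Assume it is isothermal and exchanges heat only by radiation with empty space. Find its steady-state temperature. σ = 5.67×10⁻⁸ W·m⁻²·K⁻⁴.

At steady state, absorbed solar power + internal power = radiated power.
Absorbed: α·S·A_cross = 0.70·64.3·0.5210 = 23.45 W (cross-section 2rL).
Total input = 23.45 + 40.1 = 63.55 W.
Radiated: εσ·A_surf·T⁴ with A_surf = 2πrL = 1.637 m².
T⁴ = 63.55/(0.93·5.67×10⁻⁸·1.637) = 7.363×10⁸ K⁴.

T ≈ 165 K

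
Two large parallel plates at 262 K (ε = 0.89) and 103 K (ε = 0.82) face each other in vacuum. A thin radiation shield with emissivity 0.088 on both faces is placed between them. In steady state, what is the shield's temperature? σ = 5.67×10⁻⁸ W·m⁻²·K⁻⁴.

T_s ≈ 222 K

In steady state the net flux on the hot side equals that on the cold side.
σ(T₁⁴−T_s⁴)/D₁ = σ(T_s⁴−T₂⁴)/D₂, with D₁ = 1/ε₁+1/ε_s−1 = 11.49, D₂ = 1/ε_s+1/ε₂−1 = 11.58.
Solve for T_s⁴: T_s⁴ = (D₂·T₁⁴ + D₁·T₂⁴)/(D₁+D₂) = 2.422×10⁹ K⁴.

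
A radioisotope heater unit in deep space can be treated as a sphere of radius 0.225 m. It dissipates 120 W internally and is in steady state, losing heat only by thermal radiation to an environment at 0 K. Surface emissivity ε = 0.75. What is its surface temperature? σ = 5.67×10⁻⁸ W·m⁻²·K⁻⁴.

Steady state: internal power = radiated power, P = εσA T⁴.
Radiating area A = 4πr² = 0.6362 m².
T⁴ = P/(εσA) = 120/(0.75·5.67×10⁻⁸·0.6362) = 4.436×10⁹ K⁴.
T = (4.436×10⁹)^(1/4).

T ≈ 258 K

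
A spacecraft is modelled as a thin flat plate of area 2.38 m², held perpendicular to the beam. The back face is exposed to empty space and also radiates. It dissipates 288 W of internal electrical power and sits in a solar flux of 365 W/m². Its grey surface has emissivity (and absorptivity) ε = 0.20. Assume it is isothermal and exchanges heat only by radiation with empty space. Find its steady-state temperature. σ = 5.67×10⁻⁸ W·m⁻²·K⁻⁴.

At steady state, absorbed solar power + internal power = radiated power.
Absorbed: α·S·A_cross = 0.20·365·2.380 = 173.7 W (cross-section A).
Total input = 173.7 + 288 = 461.7 W.
Radiated: εσ·A_surf·T⁴ with A_surf = 2A = 4.760 m².
T⁴ = 461.7/(0.20·5.67×10⁻⁸·4.760) = 8.554×10⁹ K⁴.

T ≈ 304 K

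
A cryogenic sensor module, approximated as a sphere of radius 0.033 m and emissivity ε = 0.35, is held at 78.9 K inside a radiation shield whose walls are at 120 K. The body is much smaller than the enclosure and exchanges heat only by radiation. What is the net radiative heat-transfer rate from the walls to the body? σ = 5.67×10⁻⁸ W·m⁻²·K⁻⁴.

P_net ≈ 0.0458 W

For a small grey body in a large enclosure: P_net = εσA(T_body⁴ − T_wall⁴).
A = 4πr² = 0.01368 m²; T_body⁴ − T_wall⁴ = 3.875×10⁷ − 2.074×10⁸ = -1.686×10⁸ K⁴.
|P_net| = 0.35·5.67×10⁻⁸·0.01368·1.686×10⁸.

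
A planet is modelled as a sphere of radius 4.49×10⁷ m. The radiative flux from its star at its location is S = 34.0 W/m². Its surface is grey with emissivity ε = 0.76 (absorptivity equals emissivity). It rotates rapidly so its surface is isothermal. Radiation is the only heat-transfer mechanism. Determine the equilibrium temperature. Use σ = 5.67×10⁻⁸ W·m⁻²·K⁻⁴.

T ≈ 111 K

At equilibrium, absorbed power = emitted power.
Absorbing cross-section = πr² = 6.333×10¹⁵ m²; emitting surface = 4πr² = 2.533×10¹⁶ m² (ratio 4).
εS·A_cross = εσ·A_surf·T⁴  ⇒  T⁴ = S/(4σ)   (ε cancels).
T⁴ = 34.0/(4·5.67×10⁻⁸) = 1.499×10⁸ K⁴.
T = (1.499×10⁸)^(1/4).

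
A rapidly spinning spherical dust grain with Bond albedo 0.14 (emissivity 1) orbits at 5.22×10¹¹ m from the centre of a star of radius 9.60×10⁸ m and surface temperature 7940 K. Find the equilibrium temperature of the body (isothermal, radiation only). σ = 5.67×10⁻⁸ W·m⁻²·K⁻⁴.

T ≈ 232 K

The star's surface emits σT_*⁴; at distance d the flux is S = σT_*⁴(R_*/d)².
S = 5.67×10⁻⁸·(7940)⁴·(9.60×10⁸/5.22×10¹¹)² = 762.2 W/m².
For an isothermal sphere T⁴ = (1−a)S/(4σ) = 2.890×10⁹ K⁴.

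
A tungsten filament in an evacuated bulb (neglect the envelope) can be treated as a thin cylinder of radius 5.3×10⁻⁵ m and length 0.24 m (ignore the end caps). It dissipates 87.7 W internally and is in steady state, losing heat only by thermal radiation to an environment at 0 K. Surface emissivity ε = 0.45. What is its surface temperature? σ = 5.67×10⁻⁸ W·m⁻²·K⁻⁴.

T ≈ 2560 K

Steady state: internal power = radiated power, P = εσA T⁴.
Radiating area A = 2πrL = 7.992×10⁻⁵ m².
T⁴ = P/(εσA) = 87.7/(0.45·5.67×10⁻⁸·7.992×10⁻⁵) = 4.301×10¹³ K⁴.
T = (4.301×10¹³)^(1/4).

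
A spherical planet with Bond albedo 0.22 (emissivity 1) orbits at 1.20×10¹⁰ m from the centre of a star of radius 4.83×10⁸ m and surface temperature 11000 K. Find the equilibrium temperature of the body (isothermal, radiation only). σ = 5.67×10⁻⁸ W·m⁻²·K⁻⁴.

The star's surface emits σT_*⁴; at distance d the flux is S = σT_*⁴(R_*/d)².
S = 5.67×10⁻⁸·(11000)⁴·(4.83×10⁸/1.20×10¹⁰)² = 1.345×10⁶ W/m².
For an isothermal sphere T⁴ = (1−a)S/(4σ) = 4.625×10¹² K⁴.

T ≈ 1470 K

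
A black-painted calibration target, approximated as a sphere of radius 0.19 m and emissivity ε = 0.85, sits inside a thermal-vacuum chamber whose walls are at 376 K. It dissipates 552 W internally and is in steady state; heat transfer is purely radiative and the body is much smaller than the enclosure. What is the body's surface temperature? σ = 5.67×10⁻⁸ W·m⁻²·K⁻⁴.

T ≈ 461 K

For a small grey body in a large enclosure, net radiated power = εσA(T⁴ − T_w⁴).
Steady state: P = εσA(T⁴ − T_w⁴) with A = 4πr² = 0.4536 m².
T⁴ = P/(εσA) + T_w⁴ = 552/(0.85·5.67×10⁻⁸·0.4536) + (376)⁴
    = 2.525×10¹⁰ + 1.999×10¹⁰ = 4.523×10¹⁰ K⁴.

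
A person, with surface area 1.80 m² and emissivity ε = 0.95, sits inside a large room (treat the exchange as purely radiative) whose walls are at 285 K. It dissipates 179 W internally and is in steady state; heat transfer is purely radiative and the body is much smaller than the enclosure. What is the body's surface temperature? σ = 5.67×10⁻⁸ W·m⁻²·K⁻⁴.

For a small grey body in a large enclosure, net radiated power = εσA(T⁴ − T_w⁴).
Steady state: P = εσA(T⁴ − T_w⁴) with A = 1.80 m².
T⁴ = P/(εσA) + T_w⁴ = 179/(0.95·5.67×10⁻⁸·1.800) + (285)⁴
    = 1.846×10⁹ + 6.598×10⁹ = 8.444×10⁹ K⁴.

T ≈ 303 K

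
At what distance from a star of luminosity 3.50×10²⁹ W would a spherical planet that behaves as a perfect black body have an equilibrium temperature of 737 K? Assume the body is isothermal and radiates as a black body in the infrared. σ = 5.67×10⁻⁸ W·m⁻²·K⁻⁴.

d ≈ 6.45×10¹¹ m

For an isothermal black-emitting sphere, (1−a)S·πr² = σ·4πr²·T⁴ ⇒ S = 4σT⁴/(1−a).
S = 4·5.67×10⁻⁸·(737)⁴/1.00 = 66910 W/m².
Flux falls as S = L/(4πd²), so d = √(L/(4πS)) = √(3.50×10²⁹/(4π·66910)).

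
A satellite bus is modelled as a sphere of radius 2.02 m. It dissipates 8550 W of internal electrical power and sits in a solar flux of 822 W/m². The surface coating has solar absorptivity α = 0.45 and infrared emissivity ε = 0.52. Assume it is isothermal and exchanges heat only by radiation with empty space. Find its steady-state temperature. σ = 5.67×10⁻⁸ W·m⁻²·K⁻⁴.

T ≈ 306 K

At steady state, absorbed solar power + internal power = radiated power.
Absorbed: α·S·A_cross = 0.45·822·12.82 = 4742 W (cross-section πr²).
Total input = 4742 + 8550 = 13290 W.
Radiated: εσ·A_surf·T⁴ with A_surf = 4πr² = 51.28 m².
T⁴ = 13290/(0.52·5.67×10⁻⁸·51.28) = 8.792×10⁹ K⁴.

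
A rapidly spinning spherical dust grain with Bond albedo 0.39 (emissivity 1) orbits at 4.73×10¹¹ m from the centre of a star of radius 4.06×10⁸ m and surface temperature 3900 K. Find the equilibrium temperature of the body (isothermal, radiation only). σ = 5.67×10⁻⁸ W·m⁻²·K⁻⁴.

T ≈ 71.4 K

The star's surface emits σT_*⁴; at distance d the flux is S = σT_*⁴(R_*/d)².
S = 5.67×10⁻⁸·(3900)⁴·(4.06×10⁸/4.73×10¹¹)² = 9.664 W/m².
For an isothermal sphere T⁴ = (1−a)S/(4σ) = 2.599×10⁷ K⁴.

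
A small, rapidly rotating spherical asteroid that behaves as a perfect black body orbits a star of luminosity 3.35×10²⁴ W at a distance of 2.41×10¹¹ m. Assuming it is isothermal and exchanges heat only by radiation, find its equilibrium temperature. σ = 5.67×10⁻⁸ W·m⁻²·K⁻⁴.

T ≈ 67.1 K

First find the stellar flux at distance d: S = L/(4πd²) = 3.35×10²⁴/(4π·(2.41×10¹¹)²) = 4.590 W/m².
For an isothermal sphere, absorbed (1−a)S·πr² = emitted σ·4πr²·T⁴, so T⁴ = (1−a)S/(4σ).
T⁴ = 1.00·4.590/(4·5.67×10⁻⁸) = 2.024×10⁷ K⁴.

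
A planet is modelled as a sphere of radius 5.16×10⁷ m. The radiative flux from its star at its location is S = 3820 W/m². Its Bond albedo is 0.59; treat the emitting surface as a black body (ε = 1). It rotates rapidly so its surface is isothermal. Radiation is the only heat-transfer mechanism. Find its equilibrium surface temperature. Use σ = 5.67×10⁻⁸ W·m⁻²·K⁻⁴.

T ≈ 288 K

At equilibrium, absorbed power = emitted power.
Absorbing cross-section = πr² = 8.365×10¹⁵ m²; emitting surface = 4πr² = 3.346×10¹⁶ m² (ratio 4).
(1−a)S·A_cross = εσ·A_surf·T⁴  ⇒  T⁴ = (1−a)S/(4σ).
T⁴ = 0.410·3820/(4·5.67×10⁻⁸) = 6.906×10⁹ K⁴.
T = (6.906×10⁹)^(1/4).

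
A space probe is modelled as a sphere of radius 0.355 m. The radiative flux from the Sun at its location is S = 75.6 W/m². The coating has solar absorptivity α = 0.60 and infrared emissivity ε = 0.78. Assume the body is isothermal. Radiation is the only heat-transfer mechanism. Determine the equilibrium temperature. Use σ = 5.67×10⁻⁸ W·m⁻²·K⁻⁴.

T ≈ 127 K

At equilibrium, absorbed power = emitted power.
Absorbing cross-section = πr² = 0.3959 m²; emitting surface = 4πr² = 1.584 m² (ratio 4).
αS·A_cross = εσ·A_surf·T⁴  ⇒  T⁴ = αS/(ε·4σ).
T⁴ = 0.600·75.6/(0.78·4·5.67×10⁻⁸) = 2.564×10⁸ K⁴.
T = (2.564×10⁸)^(1/4).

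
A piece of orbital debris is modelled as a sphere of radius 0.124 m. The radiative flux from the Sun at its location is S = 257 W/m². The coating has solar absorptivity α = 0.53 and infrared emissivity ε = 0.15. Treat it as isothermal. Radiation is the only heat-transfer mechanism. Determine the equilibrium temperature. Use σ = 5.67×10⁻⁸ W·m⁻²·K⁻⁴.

T ≈ 252 K

At equilibrium, absorbed power = emitted power.
Absorbing cross-section = πr² = 0.04831 m²; emitting surface = 4πr² = 0.1932 m² (ratio 4).
αS·A_cross = εσ·A_surf·T⁴  ⇒  T⁴ = αS/(ε·4σ).
T⁴ = 0.530·257/(0.15·4·5.67×10⁻⁸) = 4.004×10⁹ K⁴.
T = (4.004×10⁹)^(1/4).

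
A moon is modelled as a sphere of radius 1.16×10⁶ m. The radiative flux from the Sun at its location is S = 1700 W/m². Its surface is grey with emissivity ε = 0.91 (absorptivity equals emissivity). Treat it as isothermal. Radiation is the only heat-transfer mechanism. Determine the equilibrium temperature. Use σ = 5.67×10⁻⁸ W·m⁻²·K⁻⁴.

T ≈ 294 K

At equilibrium, absorbed power = emitted power.
Absorbing cross-section = πr² = 4.227×10¹² m²; emitting surface = 4πr² = 1.691×10¹³ m² (ratio 4).
εS·A_cross = εσ·A_surf·T⁴  ⇒  T⁴ = S/(4σ)   (ε cancels).
T⁴ = 1700/(4·5.67×10⁻⁸) = 7.496×10⁹ K⁴.
T = (7.496×10⁹)^(1/4).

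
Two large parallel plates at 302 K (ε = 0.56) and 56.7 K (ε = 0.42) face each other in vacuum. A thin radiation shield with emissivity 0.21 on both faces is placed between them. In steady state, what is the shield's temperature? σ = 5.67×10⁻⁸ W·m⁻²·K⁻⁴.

In steady state the net flux on the hot side equals that on the cold side.
σ(T₁⁴−T_s⁴)/D₁ = σ(T_s⁴−T₂⁴)/D₂, with D₁ = 1/ε₁+1/ε_s−1 = 5.548, D₂ = 1/ε_s+1/ε₂−1 = 6.143.
Solve for T_s⁴: T_s⁴ = (D₂·T₁⁴ + D₁·T₂⁴)/(D₁+D₂) = 4.376×10⁹ K⁴.

T_s ≈ 257 K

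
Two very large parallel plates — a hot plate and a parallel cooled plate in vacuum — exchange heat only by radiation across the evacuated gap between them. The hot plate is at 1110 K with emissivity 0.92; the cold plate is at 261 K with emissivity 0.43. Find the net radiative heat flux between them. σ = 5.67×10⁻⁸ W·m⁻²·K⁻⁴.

q ≈ 35600 W/m²

For two infinite grey parallel plates, q = σ(T₁⁴ − T₂⁴)/(1/ε₁ + 1/ε₂ − 1).
T₁⁴ − T₂⁴ = 1.518×10¹² − 4.640×10⁹ = 1.513×10¹² K⁴.
1/ε₁ + 1/ε₂ − 1 = 1.087 + 2.326 − 1 = 2.413.
q = 5.67×10⁻⁸ × 1.513×10¹² / 2.413.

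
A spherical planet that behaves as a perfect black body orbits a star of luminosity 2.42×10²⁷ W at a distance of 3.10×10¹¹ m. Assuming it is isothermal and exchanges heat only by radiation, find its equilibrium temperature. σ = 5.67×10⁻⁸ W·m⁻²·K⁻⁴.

First find the stellar flux at distance d: S = L/(4πd²) = 2.42×10²⁷/(4π·(3.10×10¹¹)²) = 2004 W/m².
For an isothermal sphere, absorbed (1−a)S·πr² = emitted σ·4πr²·T⁴, so T⁴ = (1−a)S/(4σ).
T⁴ = 1.00·2004/(4·5.67×10⁻⁸) = 8.836×10⁹ K⁴.

T ≈ 307 K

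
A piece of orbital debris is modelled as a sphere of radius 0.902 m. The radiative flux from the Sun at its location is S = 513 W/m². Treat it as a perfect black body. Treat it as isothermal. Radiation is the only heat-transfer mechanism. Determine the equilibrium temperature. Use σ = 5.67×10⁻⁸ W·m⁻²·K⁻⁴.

At equilibrium, absorbed power = emitted power.
Absorbing cross-section = πr² = 2.556 m²; emitting surface = 4πr² = 10.22 m² (ratio 4).
S·A_cross = εσ·A_surf·T⁴  ⇒  T⁴ = S/(4σ).
T⁴ = 1.00·513/(4·5.67×10⁻⁸) = 2.262×10⁹ K⁴.
T = (2.262×10⁹)^(1/4).

T ≈ 218 K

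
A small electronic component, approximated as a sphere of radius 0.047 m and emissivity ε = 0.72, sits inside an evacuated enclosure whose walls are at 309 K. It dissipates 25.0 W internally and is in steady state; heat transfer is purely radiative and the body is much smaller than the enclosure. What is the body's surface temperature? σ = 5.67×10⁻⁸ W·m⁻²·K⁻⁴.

T ≈ 420 K

For a small grey body in a large enclosure, net radiated power = εσA(T⁴ − T_w⁴).
Steady state: P = εσA(T⁴ − T_w⁴) with A = 4πr² = 0.02776 m².
T⁴ = P/(εσA) + T_w⁴ = 25.0/(0.72·5.67×10⁻⁸·0.02776) + (309)⁴
    = 2.206×10¹⁰ + 9.117×10⁹ = 3.118×10¹⁰ K⁴.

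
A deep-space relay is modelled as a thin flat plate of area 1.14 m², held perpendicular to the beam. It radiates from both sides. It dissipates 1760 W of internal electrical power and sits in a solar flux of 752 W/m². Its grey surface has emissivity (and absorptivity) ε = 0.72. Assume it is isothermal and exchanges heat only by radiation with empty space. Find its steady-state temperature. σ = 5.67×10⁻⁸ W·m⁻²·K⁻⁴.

T ≈ 400 K

At steady state, absorbed solar power + internal power = radiated power.
Absorbed: α·S·A_cross = 0.72·752·1.140 = 617.2 W (cross-section A).
Total input = 617.2 + 1760 = 2377 W.
Radiated: εσ·A_surf·T⁴ with A_surf = 2A = 2.280 m².
T⁴ = 2377/(0.72·5.67×10⁻⁸·2.280) = 2.554×10¹⁰ K⁴.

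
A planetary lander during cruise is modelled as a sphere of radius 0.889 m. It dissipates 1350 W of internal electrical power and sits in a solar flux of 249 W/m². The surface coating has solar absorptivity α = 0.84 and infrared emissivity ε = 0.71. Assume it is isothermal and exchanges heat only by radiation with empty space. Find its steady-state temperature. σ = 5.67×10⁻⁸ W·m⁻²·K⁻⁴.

At steady state, absorbed solar power + internal power = radiated power.
Absorbed: α·S·A_cross = 0.84·249·2.483 = 519.3 W (cross-section πr²).
Total input = 519.3 + 1350 = 1869 W.
Radiated: εσ·A_surf·T⁴ with A_surf = 4πr² = 9.931 m².
T⁴ = 1869/(0.71·5.67×10⁻⁸·9.931) = 4.675×10⁹ K⁴.

T ≈ 261 K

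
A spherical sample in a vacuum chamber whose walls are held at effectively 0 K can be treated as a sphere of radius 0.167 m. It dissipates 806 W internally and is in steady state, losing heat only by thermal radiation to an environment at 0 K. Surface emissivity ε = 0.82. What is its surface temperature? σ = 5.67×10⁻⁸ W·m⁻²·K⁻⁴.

T ≈ 472 K

Steady state: internal power = radiated power, P = εσA T⁴.
Radiating area A = 4πr² = 0.3505 m².
T⁴ = P/(εσA) = 806/(0.82·5.67×10⁻⁸·0.3505) = 4.946×10¹⁰ K⁴.
T = (4.946×10¹⁰)^(1/4).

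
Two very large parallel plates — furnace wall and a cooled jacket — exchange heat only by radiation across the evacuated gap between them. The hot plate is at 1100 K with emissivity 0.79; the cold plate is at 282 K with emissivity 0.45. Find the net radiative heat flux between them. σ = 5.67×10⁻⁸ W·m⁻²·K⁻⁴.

For two infinite grey parallel plates, q = σ(T₁⁴ − T₂⁴)/(1/ε₁ + 1/ε₂ − 1).
T₁⁴ − T₂⁴ = 1.464×10¹² − 6.324×10⁹ = 1.458×10¹² K⁴.
1/ε₁ + 1/ε₂ − 1 = 1.266 + 2.222 − 1 = 2.488.
q = 5.67×10⁻⁸ × 1.458×10¹² / 2.488.

q ≈ 33200 W/m²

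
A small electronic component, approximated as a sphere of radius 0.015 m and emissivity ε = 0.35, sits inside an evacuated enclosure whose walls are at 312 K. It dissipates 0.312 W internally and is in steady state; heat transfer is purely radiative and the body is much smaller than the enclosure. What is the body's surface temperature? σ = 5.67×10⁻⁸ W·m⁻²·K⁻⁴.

For a small grey body in a large enclosure, net radiated power = εσA(T⁴ − T_w⁴).
Steady state: P = εσA(T⁴ − T_w⁴) with A = 4πr² = 0.002827 m².
T⁴ = P/(εσA) + T_w⁴ = 0.312/(0.35·5.67×10⁻⁸·0.002827) + (312)⁴
    = 5.560×10⁹ + 9.476×10⁹ = 1.504×10¹⁰ K⁴.

T ≈ 350 K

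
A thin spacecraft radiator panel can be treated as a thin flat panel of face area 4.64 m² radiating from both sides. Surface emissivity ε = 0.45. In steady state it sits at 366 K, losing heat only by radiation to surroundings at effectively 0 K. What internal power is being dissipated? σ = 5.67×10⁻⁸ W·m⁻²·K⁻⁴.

P ≈ 4250 W

Steady state: P = εσA T⁴.
A = 2·4.64 = 9.280 m²; T⁴ = (366)⁴ = 1.794×10¹⁰ K⁴.
P = 0.45 × 5.67×10⁻⁸ × 9.280 × 1.794×10¹⁰.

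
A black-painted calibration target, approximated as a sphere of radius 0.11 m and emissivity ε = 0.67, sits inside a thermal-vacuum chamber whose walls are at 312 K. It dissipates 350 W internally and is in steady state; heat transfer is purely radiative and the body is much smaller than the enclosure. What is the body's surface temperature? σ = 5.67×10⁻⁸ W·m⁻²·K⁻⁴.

T ≈ 514 K

For a small grey body in a large enclosure, net radiated power = εσA(T⁴ − T_w⁴).
Steady state: P = εσA(T⁴ − T_w⁴) with A = 4πr² = 0.1521 m².
T⁴ = P/(εσA) + T_w⁴ = 350/(0.67·5.67×10⁻⁸·0.1521) + (312)⁴
    = 6.059×10¹⁰ + 9.476×10⁹ = 7.007×10¹⁰ K⁴.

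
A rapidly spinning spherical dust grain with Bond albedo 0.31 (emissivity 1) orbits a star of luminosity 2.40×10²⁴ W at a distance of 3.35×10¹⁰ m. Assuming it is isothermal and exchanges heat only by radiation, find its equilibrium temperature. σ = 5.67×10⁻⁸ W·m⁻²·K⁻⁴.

First find the stellar flux at distance d: S = L/(4πd²) = 2.40×10²⁴/(4π·(3.35×10¹⁰)²) = 170.2 W/m².
For an isothermal sphere, absorbed (1−a)S·πr² = emitted σ·4πr²·T⁴, so T⁴ = (1−a)S/(4σ).
T⁴ = 0.690·170.2/(4·5.67×10⁻⁸) = 5.177×10⁸ K⁴.

T ≈ 151 K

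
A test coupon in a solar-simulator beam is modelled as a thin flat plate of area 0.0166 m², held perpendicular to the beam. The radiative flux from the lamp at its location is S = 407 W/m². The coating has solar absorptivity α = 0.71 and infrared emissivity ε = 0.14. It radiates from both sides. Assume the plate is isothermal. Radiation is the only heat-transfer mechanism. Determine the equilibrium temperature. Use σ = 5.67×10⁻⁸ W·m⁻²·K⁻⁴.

At equilibrium, absorbed power = emitted power.
Absorbing cross-section = A = 0.01660 m²; emitting surface = 2A = 0.03320 m² (ratio 2).
αS·A_cross = εσ·A_surf·T⁴  ⇒  T⁴ = αS/(ε·2σ).
T⁴ = 0.710·407/(0.14·2·5.67×10⁻⁸) = 1.820×10¹⁰ K⁴.
T = (1.820×10¹⁰)^(1/4).

T ≈ 367 K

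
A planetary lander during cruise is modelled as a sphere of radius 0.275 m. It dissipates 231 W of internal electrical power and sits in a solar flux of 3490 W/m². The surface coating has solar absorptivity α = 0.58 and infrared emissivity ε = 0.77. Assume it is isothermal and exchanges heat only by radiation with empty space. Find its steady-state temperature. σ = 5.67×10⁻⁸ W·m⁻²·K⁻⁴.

T ≈ 362 K

At steady state, absorbed solar power + internal power = radiated power.
Absorbed: α·S·A_cross = 0.58·3490·0.2376 = 480.9 W (cross-section πr²).
Total input = 480.9 + 231 = 711.9 W.
Radiated: εσ·A_surf·T⁴ with A_surf = 4πr² = 0.9503 m².
T⁴ = 711.9/(0.77·5.67×10⁻⁸·0.9503) = 1.716×10¹⁰ K⁴.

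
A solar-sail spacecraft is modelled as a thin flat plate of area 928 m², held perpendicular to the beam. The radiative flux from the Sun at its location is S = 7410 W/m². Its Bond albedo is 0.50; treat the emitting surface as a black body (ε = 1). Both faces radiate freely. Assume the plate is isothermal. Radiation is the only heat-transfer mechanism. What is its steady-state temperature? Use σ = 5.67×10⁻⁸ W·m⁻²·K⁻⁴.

At equilibrium, absorbed power = emitted power.
Absorbing cross-section = A = 928.0 m²; emitting surface = 2A = 1856 m² (ratio 2).
(1−a)S·A_cross = εσ·A_surf·T⁴  ⇒  T⁴ = (1−a)S/(2σ).
T⁴ = 0.500·7410/(2·5.67×10⁻⁸) = 3.267×10¹⁰ K⁴.
T = (3.267×10¹⁰)^(1/4).

T ≈ 425 K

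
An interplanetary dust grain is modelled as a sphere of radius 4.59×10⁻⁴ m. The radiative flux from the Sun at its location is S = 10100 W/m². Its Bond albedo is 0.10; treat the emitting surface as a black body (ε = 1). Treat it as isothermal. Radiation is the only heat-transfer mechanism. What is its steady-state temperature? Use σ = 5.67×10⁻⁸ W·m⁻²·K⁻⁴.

T ≈ 447 K

At equilibrium, absorbed power = emitted power.
Absorbing cross-section = πr² = 6.619×10⁻⁷ m²; emitting surface = 4πr² = 2.647×10⁻⁶ m² (ratio 4).
(1−a)S·A_cross = εσ·A_surf·T⁴  ⇒  T⁴ = (1−a)S/(4σ).
T⁴ = 0.900·10100/(4·5.67×10⁻⁸) = 4.008×10¹⁰ K⁴.
T = (4.008×10¹⁰)^(1/4).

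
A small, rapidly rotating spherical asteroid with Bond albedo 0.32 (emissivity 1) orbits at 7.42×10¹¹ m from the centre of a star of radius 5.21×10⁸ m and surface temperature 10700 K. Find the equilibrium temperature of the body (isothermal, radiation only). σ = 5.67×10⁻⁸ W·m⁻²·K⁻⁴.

T ≈ 182 K

The star's surface emits σT_*⁴; at distance d the flux is S = σT_*⁴(R_*/d)².
S = 5.67×10⁻⁸·(10700)⁴·(5.21×10⁸/7.42×10¹¹)² = 366.4 W/m².
For an isothermal sphere T⁴ = (1−a)S/(4σ) = 1.099×10⁹ K⁴.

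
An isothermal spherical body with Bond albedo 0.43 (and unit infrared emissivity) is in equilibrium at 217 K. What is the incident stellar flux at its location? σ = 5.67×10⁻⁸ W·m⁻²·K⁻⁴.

(1−a)S·πr² = σ·4πr²·T⁴ ⇒ S = 4σT⁴/(1−a).
S = 4·5.67×10⁻⁸·2.217×10⁹/0.570.

S ≈ 882 W/m²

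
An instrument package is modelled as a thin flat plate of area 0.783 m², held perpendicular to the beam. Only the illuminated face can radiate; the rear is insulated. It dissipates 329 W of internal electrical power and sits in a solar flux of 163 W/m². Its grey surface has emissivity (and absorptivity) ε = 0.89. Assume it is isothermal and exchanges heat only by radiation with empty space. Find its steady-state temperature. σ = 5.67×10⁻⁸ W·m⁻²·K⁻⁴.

T ≈ 325 K

At steady state, absorbed solar power + internal power = radiated power.
Absorbed: α·S·A_cross = 0.89·163·0.7830 = 113.6 W (cross-section A).
Total input = 113.6 + 329 = 442.6 W.
Radiated: εσ·A_surf·T⁴ with A_surf = A = 0.7830 m².
T⁴ = 442.6/(0.89·5.67×10⁻⁸·0.7830) = 1.120×10¹⁰ K⁴.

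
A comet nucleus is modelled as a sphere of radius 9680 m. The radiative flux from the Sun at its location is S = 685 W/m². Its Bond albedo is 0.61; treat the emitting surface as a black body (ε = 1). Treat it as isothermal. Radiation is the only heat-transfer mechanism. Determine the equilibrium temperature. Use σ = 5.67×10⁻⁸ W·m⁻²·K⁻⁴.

T ≈ 185 K

At equilibrium, absorbed power = emitted power.
Absorbing cross-section = πr² = 2.944×10⁸ m²; emitting surface = 4πr² = 1.177×10⁹ m² (ratio 4).
(1−a)S·A_cross = εσ·A_surf·T⁴  ⇒  T⁴ = (1−a)S/(4σ).
T⁴ = 0.390·685/(4·5.67×10⁻⁸) = 1.178×10⁹ K⁴.
T = (1.178×10⁹)^(1/4).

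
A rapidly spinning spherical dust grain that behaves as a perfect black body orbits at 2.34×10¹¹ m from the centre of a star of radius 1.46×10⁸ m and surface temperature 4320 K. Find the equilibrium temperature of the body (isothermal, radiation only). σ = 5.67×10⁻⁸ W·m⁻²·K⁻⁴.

The star's surface emits σT_*⁴; at distance d the flux is S = σT_*⁴(R_*/d)².
S = 5.67×10⁻⁸·(4320)⁴·(1.46×10⁸/2.34×10¹¹)² = 7.688 W/m².
For an isothermal sphere T⁴ = (1−a)S/(4σ) = 3.390×10⁷ K⁴.

T ≈ 76.3 K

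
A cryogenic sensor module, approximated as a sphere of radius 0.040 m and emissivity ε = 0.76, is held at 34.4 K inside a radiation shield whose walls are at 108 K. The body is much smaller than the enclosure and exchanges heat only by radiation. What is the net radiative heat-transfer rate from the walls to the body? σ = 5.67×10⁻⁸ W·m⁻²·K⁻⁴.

For a small grey body in a large enclosure: P_net = εσA(T_body⁴ − T_wall⁴).
A = 4πr² = 0.02011 m²; T_body⁴ − T_wall⁴ = 1.400×10⁶ − 1.360×10⁸ = -1.346×10⁸ K⁴.
|P_net| = 0.76·5.67×10⁻⁸·0.02011·1.346×10⁸.

P_net ≈ 0.117 W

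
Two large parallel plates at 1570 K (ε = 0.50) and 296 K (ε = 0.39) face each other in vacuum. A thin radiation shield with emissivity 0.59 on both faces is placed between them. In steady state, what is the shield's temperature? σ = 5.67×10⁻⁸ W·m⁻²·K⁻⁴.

In steady state the net flux on the hot side equals that on the cold side.
σ(T₁⁴−T_s⁴)/D₁ = σ(T_s⁴−T₂⁴)/D₂, with D₁ = 1/ε₁+1/ε_s−1 = 2.695, D₂ = 1/ε_s+1/ε₂−1 = 3.259.
Solve for T_s⁴: T_s⁴ = (D₂·T₁⁴ + D₁·T₂⁴)/(D₁+D₂) = 3.329×10¹² K⁴.

T_s ≈ 1350 K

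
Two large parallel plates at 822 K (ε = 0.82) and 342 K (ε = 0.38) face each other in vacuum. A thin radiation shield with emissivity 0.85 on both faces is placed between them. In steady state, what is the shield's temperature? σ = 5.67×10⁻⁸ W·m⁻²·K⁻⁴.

In steady state the net flux on the hot side equals that on the cold side.
σ(T₁⁴−T_s⁴)/D₁ = σ(T_s⁴−T₂⁴)/D₂, with D₁ = 1/ε₁+1/ε_s−1 = 1.396, D₂ = 1/ε_s+1/ε₂−1 = 2.808.
Solve for T_s⁴: T_s⁴ = (D₂·T₁⁴ + D₁·T₂⁴)/(D₁+D₂) = 3.095×10¹¹ K⁴.

T_s ≈ 746 K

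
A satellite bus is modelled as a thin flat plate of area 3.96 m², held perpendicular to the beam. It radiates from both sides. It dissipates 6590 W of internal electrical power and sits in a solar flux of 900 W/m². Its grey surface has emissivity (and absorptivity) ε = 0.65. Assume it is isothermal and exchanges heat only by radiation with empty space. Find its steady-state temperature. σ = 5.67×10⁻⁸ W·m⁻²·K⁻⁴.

T ≈ 418 K

At steady state, absorbed solar power + internal power = radiated power.
Absorbed: α·S·A_cross = 0.65·900·3.960 = 2317 W (cross-section A).
Total input = 2317 + 6590 = 8907 W.
Radiated: εσ·A_surf·T⁴ with A_surf = 2A = 7.920 m².
T⁴ = 8907/(0.65·5.67×10⁻⁸·7.920) = 3.051×10¹⁰ K⁴.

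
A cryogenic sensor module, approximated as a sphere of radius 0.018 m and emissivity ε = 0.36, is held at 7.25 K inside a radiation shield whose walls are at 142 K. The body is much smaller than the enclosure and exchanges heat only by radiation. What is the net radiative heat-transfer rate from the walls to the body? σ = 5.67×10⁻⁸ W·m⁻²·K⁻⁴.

For a small grey body in a large enclosure: P_net = εσA(T_body⁴ − T_wall⁴).
A = 4πr² = 0.004072 m²; T_body⁴ − T_wall⁴ = 2763 − 4.066×10⁸ = -4.066×10⁸ K⁴.
|P_net| = 0.36·5.67×10⁻⁸·0.004072·4.066×10⁸.

P_net ≈ 0.0338 W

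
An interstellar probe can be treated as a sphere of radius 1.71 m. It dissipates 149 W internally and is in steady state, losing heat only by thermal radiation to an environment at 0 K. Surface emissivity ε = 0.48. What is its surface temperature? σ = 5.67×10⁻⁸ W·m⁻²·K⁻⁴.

Steady state: internal power = radiated power, P = εσA T⁴.
Radiating area A = 4πr² = 36.75 m².
T⁴ = P/(εσA) = 149/(0.48·5.67×10⁻⁸·36.75) = 1.490×10⁸ K⁴.
T = (1.490×10⁸)^(1/4).

T ≈ 110 K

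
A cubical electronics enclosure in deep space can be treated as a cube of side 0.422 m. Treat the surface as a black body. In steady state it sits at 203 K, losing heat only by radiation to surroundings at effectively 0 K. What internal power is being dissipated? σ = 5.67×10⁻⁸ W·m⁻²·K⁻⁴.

Steady state: P = εσA T⁴.
A = 6L² = 1.069 m²; T⁴ = (203)⁴ = 1.698×10⁹ K⁴.
P = 1.0 × 5.67×10⁻⁸ × 1.069 × 1.698×10⁹.

P ≈ 103 W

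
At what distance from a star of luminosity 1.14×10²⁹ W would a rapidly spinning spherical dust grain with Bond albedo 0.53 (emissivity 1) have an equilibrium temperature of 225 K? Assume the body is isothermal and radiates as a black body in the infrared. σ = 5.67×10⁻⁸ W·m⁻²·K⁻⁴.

d ≈ 2.71×10¹² m

For an isothermal black-emitting sphere, (1−a)S·πr² = σ·4πr²·T⁴ ⇒ S = 4σT⁴/(1−a).
S = 4·5.67×10⁻⁸·(225)⁴/0.470 = 1237 W/m².
Flux falls as S = L/(4πd²), so d = √(L/(4πS)) = √(1.14×10²⁹/(4π·1237)).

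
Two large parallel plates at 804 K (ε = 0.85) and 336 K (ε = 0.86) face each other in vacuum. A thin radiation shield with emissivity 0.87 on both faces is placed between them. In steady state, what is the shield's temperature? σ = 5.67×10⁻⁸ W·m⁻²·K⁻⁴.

In steady state the net flux on the hot side equals that on the cold side.
σ(T₁⁴−T_s⁴)/D₁ = σ(T_s⁴−T₂⁴)/D₂, with D₁ = 1/ε₁+1/ε_s−1 = 1.326, D₂ = 1/ε_s+1/ε₂−1 = 1.312.
Solve for T_s⁴: T_s⁴ = (D₂·T₁⁴ + D₁·T₂⁴)/(D₁+D₂) = 2.142×10¹¹ K⁴.

T_s ≈ 680 K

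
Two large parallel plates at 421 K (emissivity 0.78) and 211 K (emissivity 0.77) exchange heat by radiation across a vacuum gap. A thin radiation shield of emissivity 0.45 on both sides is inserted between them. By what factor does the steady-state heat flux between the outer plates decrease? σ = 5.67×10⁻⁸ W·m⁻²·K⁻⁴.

Without shield: q₀ = σΔ(T⁴)/(1/ε₁+1/ε₂−1) with denominator 1.581.
With shield the two gaps are in series; the resistances add: (1/ε₁+1/ε_s−1)+(1/ε_s+1/ε₂−1) = 2.504+2.521 = 5.025.
Heat-flux ratio q₀/q = 5.025/1.581.

factor ≈ 3.18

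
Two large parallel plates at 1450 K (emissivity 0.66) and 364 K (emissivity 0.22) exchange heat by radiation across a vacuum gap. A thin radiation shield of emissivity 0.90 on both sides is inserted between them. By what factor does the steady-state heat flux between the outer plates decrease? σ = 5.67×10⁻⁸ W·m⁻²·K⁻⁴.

factor ≈ 1.24

Without shield: q₀ = σΔ(T⁴)/(1/ε₁+1/ε₂−1) with denominator 5.061.
With shield the two gaps are in series; the resistances add: (1/ε₁+1/ε_s−1)+(1/ε_s+1/ε₂−1) = 1.626+4.657 = 6.283.
Heat-flux ratio q₀/q = 6.283/5.061.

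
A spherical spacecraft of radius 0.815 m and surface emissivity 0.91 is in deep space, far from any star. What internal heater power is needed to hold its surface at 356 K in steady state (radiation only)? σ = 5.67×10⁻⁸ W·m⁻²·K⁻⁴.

P = εσ·4πr²·T⁴.
4πr² = 8.347 m²; T⁴ = 1.606×10¹⁰ K⁴.
P = 0.91·5.67×10⁻⁸·8.347·1.606×10¹⁰.

P ≈ 6920 W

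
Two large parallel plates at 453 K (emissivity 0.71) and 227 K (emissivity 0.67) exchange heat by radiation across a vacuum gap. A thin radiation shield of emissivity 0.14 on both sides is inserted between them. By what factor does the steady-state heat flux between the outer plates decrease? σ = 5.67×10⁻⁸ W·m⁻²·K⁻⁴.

Without shield: q₀ = σΔ(T⁴)/(1/ε₁+1/ε₂−1) with denominator 1.901.
With shield the two gaps are in series; the resistances add: (1/ε₁+1/ε_s−1)+(1/ε_s+1/ε₂−1) = 7.551+7.635 = 15.19.
Heat-flux ratio q₀/q = 15.19/1.901.

factor ≈ 7.99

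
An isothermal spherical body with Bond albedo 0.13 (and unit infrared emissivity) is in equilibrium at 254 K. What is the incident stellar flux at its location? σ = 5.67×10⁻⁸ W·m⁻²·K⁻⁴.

(1−a)S·πr² = σ·4πr²·T⁴ ⇒ S = 4σT⁴/(1−a).
S = 4·5.67×10⁻⁸·4.162×10⁹/0.870.

S ≈ 1090 W/m²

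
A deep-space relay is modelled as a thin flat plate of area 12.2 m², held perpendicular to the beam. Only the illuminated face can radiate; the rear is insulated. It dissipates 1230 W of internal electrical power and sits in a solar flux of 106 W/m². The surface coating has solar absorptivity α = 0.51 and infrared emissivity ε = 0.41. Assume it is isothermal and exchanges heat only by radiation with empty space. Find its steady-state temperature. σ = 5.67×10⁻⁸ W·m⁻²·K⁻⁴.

T ≈ 286 K

At steady state, absorbed solar power + internal power = radiated power.
Absorbed: α·S·A_cross = 0.51·106·12.20 = 659.5 W (cross-section A).
Total input = 659.5 + 1230 = 1890 W.
Radiated: εσ·A_surf·T⁴ with A_surf = A = 12.20 m².
T⁴ = 1890/(0.41·5.67×10⁻⁸·12.20) = 6.662×10⁹ K⁴.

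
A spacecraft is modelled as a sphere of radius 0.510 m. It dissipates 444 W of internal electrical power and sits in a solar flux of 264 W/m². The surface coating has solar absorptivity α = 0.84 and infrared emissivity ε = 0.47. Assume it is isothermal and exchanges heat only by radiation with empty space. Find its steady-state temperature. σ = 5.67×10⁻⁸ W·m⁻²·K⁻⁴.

At steady state, absorbed solar power + internal power = radiated power.
Absorbed: α·S·A_cross = 0.84·264·0.8171 = 181.2 W (cross-section πr²).
Total input = 181.2 + 444 = 625.2 W.
Radiated: εσ·A_surf·T⁴ with A_surf = 4πr² = 3.269 m².
T⁴ = 625.2/(0.47·5.67×10⁻⁸·3.269) = 7.178×10⁹ K⁴.

T ≈ 291 K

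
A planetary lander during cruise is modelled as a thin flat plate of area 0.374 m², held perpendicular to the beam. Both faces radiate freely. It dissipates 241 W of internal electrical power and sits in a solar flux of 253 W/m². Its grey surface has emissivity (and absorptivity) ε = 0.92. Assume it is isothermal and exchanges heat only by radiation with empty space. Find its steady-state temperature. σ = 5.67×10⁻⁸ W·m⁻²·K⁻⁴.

At steady state, absorbed solar power + internal power = radiated power.
Absorbed: α·S·A_cross = 0.92·253·0.3740 = 87.05 W (cross-section A).
Total input = 87.05 + 241 = 328.1 W.
Radiated: εσ·A_surf·T⁴ with A_surf = 2A = 0.7480 m².
T⁴ = 328.1/(0.92·5.67×10⁻⁸·0.7480) = 8.408×10⁹ K⁴.

T ≈ 303 K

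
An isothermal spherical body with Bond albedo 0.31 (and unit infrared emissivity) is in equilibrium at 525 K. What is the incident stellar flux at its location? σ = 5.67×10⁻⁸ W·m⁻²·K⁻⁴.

S ≈ 25000 W/m²

(1−a)S·πr² = σ·4πr²·T⁴ ⇒ S = 4σT⁴/(1−a).
S = 4·5.67×10⁻⁸·7.597×10¹⁰/0.690.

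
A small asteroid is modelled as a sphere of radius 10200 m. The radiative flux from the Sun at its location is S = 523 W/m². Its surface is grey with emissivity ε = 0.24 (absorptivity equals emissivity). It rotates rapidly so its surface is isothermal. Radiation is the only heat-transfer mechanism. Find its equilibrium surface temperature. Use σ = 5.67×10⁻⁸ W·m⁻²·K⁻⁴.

T ≈ 219 K

At equilibrium, absorbed power = emitted power.
Absorbing cross-section = πr² = 3.269×10⁸ m²; emitting surface = 4πr² = 1.307×10⁹ m² (ratio 4).
εS·A_cross = εσ·A_surf·T⁴  ⇒  T⁴ = S/(4σ)   (ε cancels).
T⁴ = 523/(4·5.67×10⁻⁸) = 2.306×10⁹ K⁴.
T = (2.306×10⁹)^(1/4).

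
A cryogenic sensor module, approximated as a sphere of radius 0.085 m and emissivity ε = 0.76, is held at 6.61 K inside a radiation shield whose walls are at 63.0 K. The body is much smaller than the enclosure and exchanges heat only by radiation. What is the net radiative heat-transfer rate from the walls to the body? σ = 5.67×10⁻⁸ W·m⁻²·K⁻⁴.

For a small grey body in a large enclosure: P_net = εσA(T_body⁴ − T_wall⁴).
A = 4πr² = 0.09079 m²; T_body⁴ − T_wall⁴ = 1909 − 1.575×10⁷ = -1.575×10⁷ K⁴.
|P_net| = 0.76·5.67×10⁻⁸·0.09079·1.575×10⁷.

P_net ≈ 0.0616 W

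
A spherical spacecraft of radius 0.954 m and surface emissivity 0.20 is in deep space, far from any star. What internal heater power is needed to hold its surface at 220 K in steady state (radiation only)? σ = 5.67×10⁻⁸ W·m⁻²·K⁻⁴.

P = εσ·4πr²·T⁴.
4πr² = 11.44 m²; T⁴ = 2.343×10⁹ K⁴.
P = 0.20·5.67×10⁻⁸·11.44·2.343×10⁹.

P ≈ 304 W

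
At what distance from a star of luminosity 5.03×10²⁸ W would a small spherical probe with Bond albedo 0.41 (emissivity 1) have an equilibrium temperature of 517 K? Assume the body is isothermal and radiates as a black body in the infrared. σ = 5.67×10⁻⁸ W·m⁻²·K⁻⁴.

d ≈ 3.82×10¹¹ m

For an isothermal black-emitting sphere, (1−a)S·πr² = σ·4πr²·T⁴ ⇒ S = 4σT⁴/(1−a).
S = 4·5.67×10⁻⁸·(517)⁴/0.590 = 27460 W/m².
Flux falls as S = L/(4πd²), so d = √(L/(4πS)) = √(5.03×10²⁸/(4π·27460)).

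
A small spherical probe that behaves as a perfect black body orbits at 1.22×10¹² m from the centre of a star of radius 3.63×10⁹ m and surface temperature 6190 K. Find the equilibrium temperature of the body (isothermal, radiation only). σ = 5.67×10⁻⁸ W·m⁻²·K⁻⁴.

T ≈ 239 K

The star's surface emits σT_*⁴; at distance d the flux is S = σT_*⁴(R_*/d)².
S = 5.67×10⁻⁸·(6190)⁴·(3.63×10⁹/1.22×10¹²)² = 737.0 W/m².
For an isothermal sphere T⁴ = (1−a)S/(4σ) = 3.249×10⁹ K⁴.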